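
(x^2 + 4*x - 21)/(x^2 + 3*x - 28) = (x - 3)/(x - 4)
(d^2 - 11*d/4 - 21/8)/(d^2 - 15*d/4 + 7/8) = (4*d + 3)/(4*d - 1)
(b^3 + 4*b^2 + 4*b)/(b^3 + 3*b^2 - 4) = b/(b - 1)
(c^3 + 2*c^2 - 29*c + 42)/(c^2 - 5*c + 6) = c + 7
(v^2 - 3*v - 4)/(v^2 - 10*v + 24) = (v + 1)/(v - 6)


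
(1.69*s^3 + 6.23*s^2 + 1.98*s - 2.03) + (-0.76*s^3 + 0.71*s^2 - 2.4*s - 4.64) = 0.93*s^3 + 6.94*s^2 - 0.42*s - 6.67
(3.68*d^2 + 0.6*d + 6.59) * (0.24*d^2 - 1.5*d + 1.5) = 0.8832*d^4 - 5.376*d^3 + 6.2016*d^2 - 8.985*d + 9.885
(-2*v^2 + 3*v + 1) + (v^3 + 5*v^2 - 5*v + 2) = v^3 + 3*v^2 - 2*v + 3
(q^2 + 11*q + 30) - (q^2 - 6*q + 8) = 17*q + 22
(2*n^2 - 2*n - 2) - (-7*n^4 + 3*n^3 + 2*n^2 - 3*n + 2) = 7*n^4 - 3*n^3 + n - 4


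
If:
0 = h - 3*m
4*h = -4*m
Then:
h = 0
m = 0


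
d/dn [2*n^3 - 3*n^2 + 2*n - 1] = 6*n^2 - 6*n + 2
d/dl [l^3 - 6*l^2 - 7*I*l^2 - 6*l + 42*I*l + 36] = 3*l^2 - 12*l - 14*I*l - 6 + 42*I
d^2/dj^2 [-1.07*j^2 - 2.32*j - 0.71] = -2.14000000000000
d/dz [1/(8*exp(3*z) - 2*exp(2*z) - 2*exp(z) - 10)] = (-6*exp(2*z) + exp(z) + 1/2)*exp(z)/(-4*exp(3*z) + exp(2*z) + exp(z) + 5)^2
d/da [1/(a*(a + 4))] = 2*(-a - 2)/(a^2*(a^2 + 8*a + 16))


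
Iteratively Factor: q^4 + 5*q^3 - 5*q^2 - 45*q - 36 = (q + 4)*(q^3 + q^2 - 9*q - 9) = (q - 3)*(q + 4)*(q^2 + 4*q + 3) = (q - 3)*(q + 1)*(q + 4)*(q + 3)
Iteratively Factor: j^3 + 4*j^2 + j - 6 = (j - 1)*(j^2 + 5*j + 6) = (j - 1)*(j + 2)*(j + 3)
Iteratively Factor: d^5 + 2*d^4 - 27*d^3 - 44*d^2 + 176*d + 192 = (d + 1)*(d^4 + d^3 - 28*d^2 - 16*d + 192) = (d - 3)*(d + 1)*(d^3 + 4*d^2 - 16*d - 64) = (d - 4)*(d - 3)*(d + 1)*(d^2 + 8*d + 16) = (d - 4)*(d - 3)*(d + 1)*(d + 4)*(d + 4)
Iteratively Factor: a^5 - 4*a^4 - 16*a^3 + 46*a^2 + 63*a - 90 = (a + 3)*(a^4 - 7*a^3 + 5*a^2 + 31*a - 30) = (a - 5)*(a + 3)*(a^3 - 2*a^2 - 5*a + 6) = (a - 5)*(a + 2)*(a + 3)*(a^2 - 4*a + 3) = (a - 5)*(a - 3)*(a + 2)*(a + 3)*(a - 1)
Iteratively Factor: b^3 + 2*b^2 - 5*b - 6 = (b + 3)*(b^2 - b - 2) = (b - 2)*(b + 3)*(b + 1)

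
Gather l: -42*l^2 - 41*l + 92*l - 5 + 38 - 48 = -42*l^2 + 51*l - 15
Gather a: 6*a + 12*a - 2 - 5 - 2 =18*a - 9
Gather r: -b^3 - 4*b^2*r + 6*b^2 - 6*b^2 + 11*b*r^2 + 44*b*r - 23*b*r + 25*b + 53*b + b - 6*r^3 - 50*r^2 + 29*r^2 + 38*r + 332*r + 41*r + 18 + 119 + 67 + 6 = -b^3 + 79*b - 6*r^3 + r^2*(11*b - 21) + r*(-4*b^2 + 21*b + 411) + 210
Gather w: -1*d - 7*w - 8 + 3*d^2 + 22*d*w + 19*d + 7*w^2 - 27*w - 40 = 3*d^2 + 18*d + 7*w^2 + w*(22*d - 34) - 48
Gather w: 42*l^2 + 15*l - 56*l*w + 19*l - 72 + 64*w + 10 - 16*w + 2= 42*l^2 + 34*l + w*(48 - 56*l) - 60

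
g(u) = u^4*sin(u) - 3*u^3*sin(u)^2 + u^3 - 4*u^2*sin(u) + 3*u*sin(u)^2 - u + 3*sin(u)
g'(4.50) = -609.75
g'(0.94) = -4.51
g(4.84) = -666.14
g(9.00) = 2924.76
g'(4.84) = -406.11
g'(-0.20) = 1.92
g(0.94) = 0.30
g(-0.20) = -0.40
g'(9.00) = -2772.56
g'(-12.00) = 18078.00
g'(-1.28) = -10.23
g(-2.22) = 1.85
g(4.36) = -399.59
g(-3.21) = -24.80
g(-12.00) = 10585.08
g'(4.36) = -622.58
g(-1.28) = 2.27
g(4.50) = -486.30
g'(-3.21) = -57.81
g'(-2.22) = 28.88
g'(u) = u^4*cos(u) - 6*u^3*sin(u)*cos(u) + 4*u^3*sin(u) - 9*u^2*sin(u)^2 - 4*u^2*cos(u) + 3*u^2 + 6*u*sin(u)*cos(u) - 8*u*sin(u) + 3*sin(u)^2 + 3*cos(u) - 1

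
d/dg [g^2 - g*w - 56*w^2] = 2*g - w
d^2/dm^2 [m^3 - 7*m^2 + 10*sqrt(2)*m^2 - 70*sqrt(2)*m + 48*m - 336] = 6*m - 14 + 20*sqrt(2)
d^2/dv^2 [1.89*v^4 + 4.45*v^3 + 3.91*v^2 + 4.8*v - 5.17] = 22.68*v^2 + 26.7*v + 7.82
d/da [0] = 0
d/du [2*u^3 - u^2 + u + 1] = 6*u^2 - 2*u + 1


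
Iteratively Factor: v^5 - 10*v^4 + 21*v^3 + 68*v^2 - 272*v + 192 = (v - 4)*(v^4 - 6*v^3 - 3*v^2 + 56*v - 48) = (v - 4)^2*(v^3 - 2*v^2 - 11*v + 12) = (v - 4)^2*(v - 1)*(v^2 - v - 12) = (v - 4)^3*(v - 1)*(v + 3)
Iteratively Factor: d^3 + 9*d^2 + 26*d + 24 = (d + 4)*(d^2 + 5*d + 6) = (d + 3)*(d + 4)*(d + 2)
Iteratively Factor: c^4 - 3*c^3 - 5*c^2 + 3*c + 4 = (c + 1)*(c^3 - 4*c^2 - c + 4) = (c - 4)*(c + 1)*(c^2 - 1) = (c - 4)*(c + 1)^2*(c - 1)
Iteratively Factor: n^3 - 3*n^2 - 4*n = (n)*(n^2 - 3*n - 4) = n*(n + 1)*(n - 4)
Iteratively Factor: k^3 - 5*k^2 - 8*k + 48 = (k + 3)*(k^2 - 8*k + 16) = (k - 4)*(k + 3)*(k - 4)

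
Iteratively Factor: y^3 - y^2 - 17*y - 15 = (y - 5)*(y^2 + 4*y + 3) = (y - 5)*(y + 3)*(y + 1)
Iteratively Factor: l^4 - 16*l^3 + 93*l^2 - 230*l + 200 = (l - 4)*(l^3 - 12*l^2 + 45*l - 50) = (l - 4)*(l - 2)*(l^2 - 10*l + 25) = (l - 5)*(l - 4)*(l - 2)*(l - 5)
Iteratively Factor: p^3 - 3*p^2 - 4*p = (p + 1)*(p^2 - 4*p) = (p - 4)*(p + 1)*(p)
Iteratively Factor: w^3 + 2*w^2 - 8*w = (w)*(w^2 + 2*w - 8) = w*(w + 4)*(w - 2)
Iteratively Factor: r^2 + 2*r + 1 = (r + 1)*(r + 1)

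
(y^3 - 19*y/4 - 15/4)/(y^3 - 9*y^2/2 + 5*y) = (2*y^2 + 5*y + 3)/(2*y*(y - 2))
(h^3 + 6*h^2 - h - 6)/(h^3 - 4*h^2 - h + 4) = (h + 6)/(h - 4)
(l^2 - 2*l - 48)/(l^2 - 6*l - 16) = (l + 6)/(l + 2)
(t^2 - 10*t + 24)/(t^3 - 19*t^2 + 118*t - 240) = (t - 4)/(t^2 - 13*t + 40)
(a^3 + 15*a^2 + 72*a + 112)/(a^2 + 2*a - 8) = (a^2 + 11*a + 28)/(a - 2)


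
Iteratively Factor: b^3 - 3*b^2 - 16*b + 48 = (b - 4)*(b^2 + b - 12) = (b - 4)*(b + 4)*(b - 3)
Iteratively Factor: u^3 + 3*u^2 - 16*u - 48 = (u + 4)*(u^2 - u - 12) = (u - 4)*(u + 4)*(u + 3)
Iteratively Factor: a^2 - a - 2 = (a + 1)*(a - 2)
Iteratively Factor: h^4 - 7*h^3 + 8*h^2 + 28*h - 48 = (h - 4)*(h^3 - 3*h^2 - 4*h + 12) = (h - 4)*(h - 3)*(h^2 - 4) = (h - 4)*(h - 3)*(h + 2)*(h - 2)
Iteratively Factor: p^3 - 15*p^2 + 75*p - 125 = (p - 5)*(p^2 - 10*p + 25) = (p - 5)^2*(p - 5)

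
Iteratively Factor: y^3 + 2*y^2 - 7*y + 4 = (y - 1)*(y^2 + 3*y - 4) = (y - 1)*(y + 4)*(y - 1)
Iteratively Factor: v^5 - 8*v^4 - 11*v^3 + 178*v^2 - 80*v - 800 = (v + 4)*(v^4 - 12*v^3 + 37*v^2 + 30*v - 200) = (v - 4)*(v + 4)*(v^3 - 8*v^2 + 5*v + 50) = (v - 4)*(v + 2)*(v + 4)*(v^2 - 10*v + 25) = (v - 5)*(v - 4)*(v + 2)*(v + 4)*(v - 5)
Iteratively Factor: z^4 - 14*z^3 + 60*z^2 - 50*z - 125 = (z - 5)*(z^3 - 9*z^2 + 15*z + 25) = (z - 5)^2*(z^2 - 4*z - 5) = (z - 5)^3*(z + 1)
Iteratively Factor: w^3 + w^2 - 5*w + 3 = (w + 3)*(w^2 - 2*w + 1) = (w - 1)*(w + 3)*(w - 1)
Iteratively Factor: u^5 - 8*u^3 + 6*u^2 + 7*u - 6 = (u - 1)*(u^4 + u^3 - 7*u^2 - u + 6) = (u - 2)*(u - 1)*(u^3 + 3*u^2 - u - 3) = (u - 2)*(u - 1)*(u + 3)*(u^2 - 1) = (u - 2)*(u - 1)*(u + 1)*(u + 3)*(u - 1)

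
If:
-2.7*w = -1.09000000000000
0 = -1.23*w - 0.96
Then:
No Solution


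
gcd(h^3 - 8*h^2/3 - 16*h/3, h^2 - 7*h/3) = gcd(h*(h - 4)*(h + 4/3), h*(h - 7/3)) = h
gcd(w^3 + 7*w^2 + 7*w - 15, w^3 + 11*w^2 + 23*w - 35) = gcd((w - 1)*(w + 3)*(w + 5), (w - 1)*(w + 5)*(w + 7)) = w^2 + 4*w - 5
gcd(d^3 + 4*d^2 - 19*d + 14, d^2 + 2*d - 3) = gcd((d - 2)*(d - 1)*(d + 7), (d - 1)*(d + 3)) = d - 1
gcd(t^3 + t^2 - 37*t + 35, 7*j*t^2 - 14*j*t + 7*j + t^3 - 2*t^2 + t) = t - 1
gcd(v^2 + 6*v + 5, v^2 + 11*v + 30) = v + 5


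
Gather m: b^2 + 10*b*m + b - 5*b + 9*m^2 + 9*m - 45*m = b^2 - 4*b + 9*m^2 + m*(10*b - 36)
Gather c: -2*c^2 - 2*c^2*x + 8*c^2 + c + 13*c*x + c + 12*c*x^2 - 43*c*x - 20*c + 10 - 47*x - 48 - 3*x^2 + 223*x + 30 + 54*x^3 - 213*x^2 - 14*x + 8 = c^2*(6 - 2*x) + c*(12*x^2 - 30*x - 18) + 54*x^3 - 216*x^2 + 162*x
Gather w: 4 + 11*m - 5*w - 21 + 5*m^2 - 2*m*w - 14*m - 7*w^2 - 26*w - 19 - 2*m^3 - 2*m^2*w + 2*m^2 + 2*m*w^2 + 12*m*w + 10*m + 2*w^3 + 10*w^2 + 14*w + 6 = -2*m^3 + 7*m^2 + 7*m + 2*w^3 + w^2*(2*m + 3) + w*(-2*m^2 + 10*m - 17) - 30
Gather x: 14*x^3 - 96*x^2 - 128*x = 14*x^3 - 96*x^2 - 128*x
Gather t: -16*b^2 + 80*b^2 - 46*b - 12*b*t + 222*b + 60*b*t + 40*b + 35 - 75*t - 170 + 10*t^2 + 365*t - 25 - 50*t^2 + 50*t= 64*b^2 + 216*b - 40*t^2 + t*(48*b + 340) - 160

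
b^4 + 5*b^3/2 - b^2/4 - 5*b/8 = b*(b - 1/2)*(b + 1/2)*(b + 5/2)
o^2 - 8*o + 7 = (o - 7)*(o - 1)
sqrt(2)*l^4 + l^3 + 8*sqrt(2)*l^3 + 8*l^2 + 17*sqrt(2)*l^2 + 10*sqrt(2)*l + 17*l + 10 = (l + 1)*(l + 2)*(l + 5)*(sqrt(2)*l + 1)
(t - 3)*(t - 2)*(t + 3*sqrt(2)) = t^3 - 5*t^2 + 3*sqrt(2)*t^2 - 15*sqrt(2)*t + 6*t + 18*sqrt(2)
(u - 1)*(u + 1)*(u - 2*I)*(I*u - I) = I*u^4 + 2*u^3 - I*u^3 - 2*u^2 - I*u^2 - 2*u + I*u + 2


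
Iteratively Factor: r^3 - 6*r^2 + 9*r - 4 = (r - 4)*(r^2 - 2*r + 1) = (r - 4)*(r - 1)*(r - 1)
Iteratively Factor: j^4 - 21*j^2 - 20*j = (j)*(j^3 - 21*j - 20) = j*(j + 1)*(j^2 - j - 20) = j*(j - 5)*(j + 1)*(j + 4)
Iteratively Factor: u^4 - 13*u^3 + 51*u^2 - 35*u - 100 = (u - 4)*(u^3 - 9*u^2 + 15*u + 25) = (u - 4)*(u + 1)*(u^2 - 10*u + 25) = (u - 5)*(u - 4)*(u + 1)*(u - 5)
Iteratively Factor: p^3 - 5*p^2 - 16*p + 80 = (p - 5)*(p^2 - 16) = (p - 5)*(p - 4)*(p + 4)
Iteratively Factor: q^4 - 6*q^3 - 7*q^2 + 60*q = (q)*(q^3 - 6*q^2 - 7*q + 60) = q*(q - 5)*(q^2 - q - 12) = q*(q - 5)*(q - 4)*(q + 3)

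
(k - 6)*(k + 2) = k^2 - 4*k - 12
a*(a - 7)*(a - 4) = a^3 - 11*a^2 + 28*a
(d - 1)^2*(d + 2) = d^3 - 3*d + 2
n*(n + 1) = n^2 + n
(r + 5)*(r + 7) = r^2 + 12*r + 35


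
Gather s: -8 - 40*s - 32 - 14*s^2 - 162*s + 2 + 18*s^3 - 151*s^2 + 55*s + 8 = 18*s^3 - 165*s^2 - 147*s - 30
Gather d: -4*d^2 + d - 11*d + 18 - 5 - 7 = -4*d^2 - 10*d + 6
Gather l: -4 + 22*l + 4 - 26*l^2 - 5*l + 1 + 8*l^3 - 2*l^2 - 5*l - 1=8*l^3 - 28*l^2 + 12*l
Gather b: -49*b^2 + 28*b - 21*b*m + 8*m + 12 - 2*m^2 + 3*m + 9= -49*b^2 + b*(28 - 21*m) - 2*m^2 + 11*m + 21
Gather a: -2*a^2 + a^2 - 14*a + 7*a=-a^2 - 7*a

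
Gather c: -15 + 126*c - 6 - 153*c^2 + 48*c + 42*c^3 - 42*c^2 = 42*c^3 - 195*c^2 + 174*c - 21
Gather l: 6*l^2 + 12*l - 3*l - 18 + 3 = 6*l^2 + 9*l - 15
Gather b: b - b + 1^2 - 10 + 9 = 0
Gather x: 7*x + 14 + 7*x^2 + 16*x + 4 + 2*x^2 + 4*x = 9*x^2 + 27*x + 18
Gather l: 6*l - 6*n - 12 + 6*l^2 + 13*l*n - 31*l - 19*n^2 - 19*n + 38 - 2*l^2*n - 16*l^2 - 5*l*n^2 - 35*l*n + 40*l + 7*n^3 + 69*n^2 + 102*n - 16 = l^2*(-2*n - 10) + l*(-5*n^2 - 22*n + 15) + 7*n^3 + 50*n^2 + 77*n + 10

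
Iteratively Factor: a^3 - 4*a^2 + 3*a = (a - 1)*(a^2 - 3*a) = a*(a - 1)*(a - 3)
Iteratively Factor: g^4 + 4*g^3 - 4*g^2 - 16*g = (g)*(g^3 + 4*g^2 - 4*g - 16) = g*(g + 2)*(g^2 + 2*g - 8) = g*(g + 2)*(g + 4)*(g - 2)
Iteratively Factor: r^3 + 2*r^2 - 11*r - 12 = (r + 4)*(r^2 - 2*r - 3) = (r - 3)*(r + 4)*(r + 1)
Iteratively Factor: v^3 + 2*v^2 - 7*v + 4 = (v - 1)*(v^2 + 3*v - 4) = (v - 1)^2*(v + 4)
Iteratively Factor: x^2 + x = (x)*(x + 1)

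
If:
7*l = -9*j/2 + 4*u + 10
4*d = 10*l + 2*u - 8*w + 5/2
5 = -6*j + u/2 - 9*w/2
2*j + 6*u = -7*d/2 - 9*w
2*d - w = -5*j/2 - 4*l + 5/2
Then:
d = 29865/26548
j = -51405/26548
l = 84295/53096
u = -100885/53096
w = 66875/53096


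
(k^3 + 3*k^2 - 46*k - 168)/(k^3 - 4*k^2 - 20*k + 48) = (k^2 - k - 42)/(k^2 - 8*k + 12)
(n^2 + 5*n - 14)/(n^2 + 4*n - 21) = (n - 2)/(n - 3)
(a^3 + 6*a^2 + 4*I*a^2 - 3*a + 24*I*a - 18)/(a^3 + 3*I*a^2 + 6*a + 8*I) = (a^2 + 3*a*(2 + I) + 18*I)/(a^2 + 2*I*a + 8)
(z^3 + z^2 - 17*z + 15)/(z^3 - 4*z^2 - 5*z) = (-z^3 - z^2 + 17*z - 15)/(z*(-z^2 + 4*z + 5))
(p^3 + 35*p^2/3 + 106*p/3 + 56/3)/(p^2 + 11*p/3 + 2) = (p^2 + 11*p + 28)/(p + 3)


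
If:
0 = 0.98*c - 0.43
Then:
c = 0.44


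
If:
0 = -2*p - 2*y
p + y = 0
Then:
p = -y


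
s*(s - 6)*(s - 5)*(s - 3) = s^4 - 14*s^3 + 63*s^2 - 90*s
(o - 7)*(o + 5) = o^2 - 2*o - 35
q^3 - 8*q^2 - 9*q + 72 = (q - 8)*(q - 3)*(q + 3)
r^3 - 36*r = r*(r - 6)*(r + 6)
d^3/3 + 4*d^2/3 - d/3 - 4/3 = (d/3 + 1/3)*(d - 1)*(d + 4)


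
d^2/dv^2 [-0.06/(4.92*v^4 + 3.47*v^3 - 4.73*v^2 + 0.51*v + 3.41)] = ((3.5424*v^2 + 1.2492*v - 0.5676)*(4.92*v^4 + 3.47*v^3 - 4.73*v^2 + 0.51*v + 3.41) - 0.06*(19.68*v^3 + 10.41*v^2 - 9.46*v + 0.51)*(39.36*v^3 + 20.82*v^2 - 18.92*v + 1.02))/(4.92*v^4 + 3.47*v^3 - 4.73*v^2 + 0.51*v + 3.41)^3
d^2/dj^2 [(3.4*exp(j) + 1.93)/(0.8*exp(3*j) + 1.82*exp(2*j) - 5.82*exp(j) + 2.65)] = (8.704*exp(6*j) + 25.968*exp(5*j) + 105.49464*exp(4*j) - 50.0902720000001*exp(3*j) - 196.543596*exp(2*j) + 80.578372*exp(j) + 53.64289)*exp(j)/(0.512*exp(9*j) + 3.4944*exp(8*j) - 3.22464*exp(7*j) - 39.726952*exp(6*j) + 46.609656*exp(5*j) + 137.246484*exp(4*j) - 348.702528*exp(3*j) + 307.62843*exp(2*j) - 122.61285*exp(j) + 18.609625)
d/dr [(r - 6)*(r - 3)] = 2*r - 9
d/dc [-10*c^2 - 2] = -20*c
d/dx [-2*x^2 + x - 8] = 1 - 4*x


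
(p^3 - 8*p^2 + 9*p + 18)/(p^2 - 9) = (p^2 - 5*p - 6)/(p + 3)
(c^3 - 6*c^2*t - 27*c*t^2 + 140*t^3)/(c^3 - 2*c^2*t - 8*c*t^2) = (c^2 - 2*c*t - 35*t^2)/(c*(c + 2*t))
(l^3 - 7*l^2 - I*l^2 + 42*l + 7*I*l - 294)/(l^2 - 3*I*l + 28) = (l^2 + l*(-7 + 6*I) - 42*I)/(l + 4*I)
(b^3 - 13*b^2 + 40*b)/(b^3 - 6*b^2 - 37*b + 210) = b*(b - 8)/(b^2 - b - 42)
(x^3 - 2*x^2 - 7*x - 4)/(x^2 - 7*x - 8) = (x^2 - 3*x - 4)/(x - 8)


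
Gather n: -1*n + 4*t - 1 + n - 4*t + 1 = 0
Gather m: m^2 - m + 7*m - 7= m^2 + 6*m - 7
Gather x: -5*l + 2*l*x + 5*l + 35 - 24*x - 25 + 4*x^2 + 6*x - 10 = 4*x^2 + x*(2*l - 18)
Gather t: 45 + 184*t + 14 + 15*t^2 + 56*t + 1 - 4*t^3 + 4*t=-4*t^3 + 15*t^2 + 244*t + 60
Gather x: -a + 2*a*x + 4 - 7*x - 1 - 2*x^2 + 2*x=-a - 2*x^2 + x*(2*a - 5) + 3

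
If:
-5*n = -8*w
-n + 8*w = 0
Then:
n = 0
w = 0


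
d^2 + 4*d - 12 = (d - 2)*(d + 6)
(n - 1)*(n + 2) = n^2 + n - 2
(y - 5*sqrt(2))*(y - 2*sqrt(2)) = y^2 - 7*sqrt(2)*y + 20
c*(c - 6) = c^2 - 6*c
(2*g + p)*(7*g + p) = 14*g^2 + 9*g*p + p^2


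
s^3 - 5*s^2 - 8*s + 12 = (s - 6)*(s - 1)*(s + 2)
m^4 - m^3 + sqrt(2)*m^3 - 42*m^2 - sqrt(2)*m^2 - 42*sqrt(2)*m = m*(m - 7)*(m + 6)*(m + sqrt(2))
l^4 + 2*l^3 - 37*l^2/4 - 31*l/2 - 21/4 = (l - 3)*(l + 1/2)*(l + 1)*(l + 7/2)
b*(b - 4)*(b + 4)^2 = b^4 + 4*b^3 - 16*b^2 - 64*b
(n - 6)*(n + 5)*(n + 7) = n^3 + 6*n^2 - 37*n - 210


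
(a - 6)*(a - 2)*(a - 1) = a^3 - 9*a^2 + 20*a - 12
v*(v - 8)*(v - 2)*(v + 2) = v^4 - 8*v^3 - 4*v^2 + 32*v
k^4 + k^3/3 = k^3*(k + 1/3)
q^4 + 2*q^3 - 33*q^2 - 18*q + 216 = (q - 4)*(q - 3)*(q + 3)*(q + 6)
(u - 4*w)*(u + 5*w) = u^2 + u*w - 20*w^2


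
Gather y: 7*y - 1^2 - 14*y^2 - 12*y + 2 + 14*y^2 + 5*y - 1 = 0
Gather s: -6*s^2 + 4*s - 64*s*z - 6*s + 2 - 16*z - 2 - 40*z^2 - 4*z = -6*s^2 + s*(-64*z - 2) - 40*z^2 - 20*z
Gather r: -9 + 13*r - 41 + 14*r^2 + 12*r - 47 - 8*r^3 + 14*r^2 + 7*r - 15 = -8*r^3 + 28*r^2 + 32*r - 112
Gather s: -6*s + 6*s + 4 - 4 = 0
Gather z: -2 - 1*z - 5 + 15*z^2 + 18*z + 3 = 15*z^2 + 17*z - 4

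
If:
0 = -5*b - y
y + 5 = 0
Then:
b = 1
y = -5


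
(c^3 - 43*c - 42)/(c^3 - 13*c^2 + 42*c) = (c^2 + 7*c + 6)/(c*(c - 6))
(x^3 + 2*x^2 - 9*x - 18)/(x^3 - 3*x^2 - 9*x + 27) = (x + 2)/(x - 3)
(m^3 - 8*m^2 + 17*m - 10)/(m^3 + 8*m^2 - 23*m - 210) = (m^2 - 3*m + 2)/(m^2 + 13*m + 42)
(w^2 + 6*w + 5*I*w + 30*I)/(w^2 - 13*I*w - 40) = (w^2 + w*(6 + 5*I) + 30*I)/(w^2 - 13*I*w - 40)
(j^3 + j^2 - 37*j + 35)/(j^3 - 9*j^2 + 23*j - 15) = (j + 7)/(j - 3)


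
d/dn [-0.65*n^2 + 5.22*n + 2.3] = 5.22 - 1.3*n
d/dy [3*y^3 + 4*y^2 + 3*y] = 9*y^2 + 8*y + 3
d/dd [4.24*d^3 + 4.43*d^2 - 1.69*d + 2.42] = 12.72*d^2 + 8.86*d - 1.69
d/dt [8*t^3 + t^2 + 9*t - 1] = 24*t^2 + 2*t + 9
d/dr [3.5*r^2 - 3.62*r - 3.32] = 7.0*r - 3.62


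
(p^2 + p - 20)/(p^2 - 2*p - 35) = (p - 4)/(p - 7)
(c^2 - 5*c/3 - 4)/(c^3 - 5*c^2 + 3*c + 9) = (c + 4/3)/(c^2 - 2*c - 3)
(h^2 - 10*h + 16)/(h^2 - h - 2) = (h - 8)/(h + 1)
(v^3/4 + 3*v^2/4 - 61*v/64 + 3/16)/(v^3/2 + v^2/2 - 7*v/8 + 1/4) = (16*v^3 + 48*v^2 - 61*v + 12)/(8*(4*v^3 + 4*v^2 - 7*v + 2))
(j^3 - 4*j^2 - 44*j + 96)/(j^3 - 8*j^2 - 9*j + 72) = (j^2 + 4*j - 12)/(j^2 - 9)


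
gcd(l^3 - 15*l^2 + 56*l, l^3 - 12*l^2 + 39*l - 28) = l - 7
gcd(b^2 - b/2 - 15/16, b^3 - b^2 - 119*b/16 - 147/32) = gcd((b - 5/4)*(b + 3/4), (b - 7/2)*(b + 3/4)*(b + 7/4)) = b + 3/4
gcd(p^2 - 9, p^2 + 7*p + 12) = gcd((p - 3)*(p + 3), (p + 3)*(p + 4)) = p + 3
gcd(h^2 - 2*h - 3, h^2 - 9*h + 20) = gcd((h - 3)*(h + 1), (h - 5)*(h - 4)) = 1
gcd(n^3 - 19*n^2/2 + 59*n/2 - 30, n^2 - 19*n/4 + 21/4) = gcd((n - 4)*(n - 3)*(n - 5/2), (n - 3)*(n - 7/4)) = n - 3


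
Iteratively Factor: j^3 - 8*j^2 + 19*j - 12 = (j - 1)*(j^2 - 7*j + 12) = (j - 3)*(j - 1)*(j - 4)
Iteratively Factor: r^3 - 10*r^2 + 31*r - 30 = (r - 2)*(r^2 - 8*r + 15) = (r - 3)*(r - 2)*(r - 5)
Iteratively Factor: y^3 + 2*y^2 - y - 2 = (y - 1)*(y^2 + 3*y + 2) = (y - 1)*(y + 1)*(y + 2)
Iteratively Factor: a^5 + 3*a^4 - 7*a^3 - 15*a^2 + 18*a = (a + 3)*(a^4 - 7*a^2 + 6*a) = (a - 1)*(a + 3)*(a^3 + a^2 - 6*a) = (a - 1)*(a + 3)^2*(a^2 - 2*a) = a*(a - 1)*(a + 3)^2*(a - 2)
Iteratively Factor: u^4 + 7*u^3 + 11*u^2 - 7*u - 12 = (u + 3)*(u^3 + 4*u^2 - u - 4) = (u + 1)*(u + 3)*(u^2 + 3*u - 4) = (u + 1)*(u + 3)*(u + 4)*(u - 1)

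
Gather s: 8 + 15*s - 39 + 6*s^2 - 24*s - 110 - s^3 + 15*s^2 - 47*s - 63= -s^3 + 21*s^2 - 56*s - 204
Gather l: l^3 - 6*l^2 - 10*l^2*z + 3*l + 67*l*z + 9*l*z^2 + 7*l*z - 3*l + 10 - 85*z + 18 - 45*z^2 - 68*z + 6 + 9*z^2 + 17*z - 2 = l^3 + l^2*(-10*z - 6) + l*(9*z^2 + 74*z) - 36*z^2 - 136*z + 32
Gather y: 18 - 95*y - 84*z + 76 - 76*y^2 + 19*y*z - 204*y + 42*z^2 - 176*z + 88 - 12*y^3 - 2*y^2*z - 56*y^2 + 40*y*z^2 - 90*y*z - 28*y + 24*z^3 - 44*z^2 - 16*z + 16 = -12*y^3 + y^2*(-2*z - 132) + y*(40*z^2 - 71*z - 327) + 24*z^3 - 2*z^2 - 276*z + 198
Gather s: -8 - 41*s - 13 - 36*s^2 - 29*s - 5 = -36*s^2 - 70*s - 26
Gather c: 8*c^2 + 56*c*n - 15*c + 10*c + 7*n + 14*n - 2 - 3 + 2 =8*c^2 + c*(56*n - 5) + 21*n - 3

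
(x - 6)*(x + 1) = x^2 - 5*x - 6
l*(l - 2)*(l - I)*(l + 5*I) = l^4 - 2*l^3 + 4*I*l^3 + 5*l^2 - 8*I*l^2 - 10*l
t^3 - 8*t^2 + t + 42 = (t - 7)*(t - 3)*(t + 2)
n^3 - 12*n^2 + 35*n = n*(n - 7)*(n - 5)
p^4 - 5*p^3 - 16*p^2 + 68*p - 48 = (p - 6)*(p - 2)*(p - 1)*(p + 4)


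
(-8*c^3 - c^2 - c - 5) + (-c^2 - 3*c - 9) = -8*c^3 - 2*c^2 - 4*c - 14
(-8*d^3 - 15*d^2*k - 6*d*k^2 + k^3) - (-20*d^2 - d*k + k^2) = -8*d^3 - 15*d^2*k + 20*d^2 - 6*d*k^2 + d*k + k^3 - k^2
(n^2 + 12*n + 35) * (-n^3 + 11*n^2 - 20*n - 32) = -n^5 - n^4 + 77*n^3 + 113*n^2 - 1084*n - 1120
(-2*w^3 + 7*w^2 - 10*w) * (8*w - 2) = -16*w^4 + 60*w^3 - 94*w^2 + 20*w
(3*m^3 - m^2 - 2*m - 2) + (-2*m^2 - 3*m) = 3*m^3 - 3*m^2 - 5*m - 2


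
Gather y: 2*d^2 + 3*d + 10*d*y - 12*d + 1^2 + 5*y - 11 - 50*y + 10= 2*d^2 - 9*d + y*(10*d - 45)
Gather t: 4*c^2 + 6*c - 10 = 4*c^2 + 6*c - 10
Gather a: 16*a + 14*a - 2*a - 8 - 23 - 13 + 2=28*a - 42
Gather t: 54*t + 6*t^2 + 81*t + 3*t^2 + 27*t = 9*t^2 + 162*t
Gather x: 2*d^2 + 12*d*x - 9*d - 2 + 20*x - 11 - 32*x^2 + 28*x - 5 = 2*d^2 - 9*d - 32*x^2 + x*(12*d + 48) - 18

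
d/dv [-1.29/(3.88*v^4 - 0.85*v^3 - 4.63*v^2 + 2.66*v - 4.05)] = (20.0208*v^3 - 3.2895*v^2 - 11.9454*v + 3.4314)/(-3.88*v^4 + 0.85*v^3 + 4.63*v^2 - 2.66*v + 4.05)^2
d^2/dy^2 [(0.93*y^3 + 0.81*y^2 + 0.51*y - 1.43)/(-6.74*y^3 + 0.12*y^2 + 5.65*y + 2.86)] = (-75.0970800000001*y^6 - 351.500436*y^5 + 381.81426*y^4 - 333.596166*y^3 - 533.082264*y^2 + 126.616776*y + 93.548026)/(306.182024*y^9 - 16.353936*y^8 - 769.706652*y^7 - 362.352216*y^6 + 659.107878*y^5 + 641.854308*y^4 - 26.605093*y^3 - 276.839706*y^2 - 138.64422*y - 23.393656)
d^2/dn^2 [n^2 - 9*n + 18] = 2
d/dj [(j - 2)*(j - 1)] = 2*j - 3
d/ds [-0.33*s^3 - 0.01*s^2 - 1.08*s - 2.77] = -0.99*s^2 - 0.02*s - 1.08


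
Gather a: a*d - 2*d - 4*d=a*d - 6*d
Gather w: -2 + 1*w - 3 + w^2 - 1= w^2 + w - 6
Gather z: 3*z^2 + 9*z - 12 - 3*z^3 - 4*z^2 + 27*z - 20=-3*z^3 - z^2 + 36*z - 32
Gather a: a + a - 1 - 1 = 2*a - 2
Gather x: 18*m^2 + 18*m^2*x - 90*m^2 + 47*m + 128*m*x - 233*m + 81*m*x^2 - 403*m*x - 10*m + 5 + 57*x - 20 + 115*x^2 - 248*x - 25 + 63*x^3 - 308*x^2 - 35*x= -72*m^2 - 196*m + 63*x^3 + x^2*(81*m - 193) + x*(18*m^2 - 275*m - 226) - 40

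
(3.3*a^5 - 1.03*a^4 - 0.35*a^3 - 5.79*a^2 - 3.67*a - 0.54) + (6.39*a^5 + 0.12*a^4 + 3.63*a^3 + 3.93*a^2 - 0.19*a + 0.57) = 9.69*a^5 - 0.91*a^4 + 3.28*a^3 - 1.86*a^2 - 3.86*a + 0.0299999999999999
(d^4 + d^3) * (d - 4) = d^5 - 3*d^4 - 4*d^3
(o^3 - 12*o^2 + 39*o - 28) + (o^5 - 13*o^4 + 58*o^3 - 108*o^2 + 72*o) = o^5 - 13*o^4 + 59*o^3 - 120*o^2 + 111*o - 28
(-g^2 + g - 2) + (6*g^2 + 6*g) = 5*g^2 + 7*g - 2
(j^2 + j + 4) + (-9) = j^2 + j - 5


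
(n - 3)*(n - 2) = n^2 - 5*n + 6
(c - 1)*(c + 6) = c^2 + 5*c - 6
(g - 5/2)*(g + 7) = g^2 + 9*g/2 - 35/2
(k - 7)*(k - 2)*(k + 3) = k^3 - 6*k^2 - 13*k + 42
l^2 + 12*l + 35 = (l + 5)*(l + 7)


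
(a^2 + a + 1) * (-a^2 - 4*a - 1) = -a^4 - 5*a^3 - 6*a^2 - 5*a - 1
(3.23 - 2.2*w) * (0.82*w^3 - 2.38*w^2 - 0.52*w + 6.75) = -1.804*w^4 + 7.8846*w^3 - 6.5434*w^2 - 16.5296*w + 21.8025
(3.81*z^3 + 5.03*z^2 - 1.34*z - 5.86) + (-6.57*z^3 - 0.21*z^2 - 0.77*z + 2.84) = -2.76*z^3 + 4.82*z^2 - 2.11*z - 3.02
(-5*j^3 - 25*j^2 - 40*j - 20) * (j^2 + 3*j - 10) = -5*j^5 - 40*j^4 - 65*j^3 + 110*j^2 + 340*j + 200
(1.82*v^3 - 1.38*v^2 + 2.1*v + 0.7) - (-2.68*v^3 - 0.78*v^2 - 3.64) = 4.5*v^3 - 0.6*v^2 + 2.1*v + 4.34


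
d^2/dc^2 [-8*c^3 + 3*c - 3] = -48*c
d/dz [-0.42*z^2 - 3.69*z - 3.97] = -0.84*z - 3.69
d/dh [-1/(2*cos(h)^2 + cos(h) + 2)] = -(4*cos(h) + 1)*sin(h)/(cos(h) + cos(2*h) + 3)^2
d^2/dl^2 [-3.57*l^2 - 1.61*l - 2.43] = -7.14000000000000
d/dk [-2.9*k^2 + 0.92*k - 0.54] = 0.92 - 5.8*k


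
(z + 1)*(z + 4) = z^2 + 5*z + 4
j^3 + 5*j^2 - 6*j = j*(j - 1)*(j + 6)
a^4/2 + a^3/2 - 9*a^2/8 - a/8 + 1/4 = (a/2 + 1)*(a - 1)*(a - 1/2)*(a + 1/2)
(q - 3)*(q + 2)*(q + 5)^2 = q^4 + 9*q^3 + 9*q^2 - 85*q - 150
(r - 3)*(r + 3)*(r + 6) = r^3 + 6*r^2 - 9*r - 54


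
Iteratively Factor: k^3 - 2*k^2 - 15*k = (k)*(k^2 - 2*k - 15) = k*(k + 3)*(k - 5)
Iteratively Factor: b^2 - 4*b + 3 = (b - 3)*(b - 1)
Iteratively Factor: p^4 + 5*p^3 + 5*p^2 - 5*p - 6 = (p - 1)*(p^3 + 6*p^2 + 11*p + 6) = (p - 1)*(p + 1)*(p^2 + 5*p + 6) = (p - 1)*(p + 1)*(p + 2)*(p + 3)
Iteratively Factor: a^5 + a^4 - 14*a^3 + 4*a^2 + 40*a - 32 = (a - 2)*(a^4 + 3*a^3 - 8*a^2 - 12*a + 16) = (a - 2)*(a - 1)*(a^3 + 4*a^2 - 4*a - 16) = (a - 2)*(a - 1)*(a + 2)*(a^2 + 2*a - 8) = (a - 2)^2*(a - 1)*(a + 2)*(a + 4)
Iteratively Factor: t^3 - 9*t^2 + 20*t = (t - 4)*(t^2 - 5*t) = (t - 5)*(t - 4)*(t)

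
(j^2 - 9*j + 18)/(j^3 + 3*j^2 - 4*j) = (j^2 - 9*j + 18)/(j*(j^2 + 3*j - 4))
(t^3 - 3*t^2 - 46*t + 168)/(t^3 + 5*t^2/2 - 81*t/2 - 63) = 2*(t - 4)/(2*t + 3)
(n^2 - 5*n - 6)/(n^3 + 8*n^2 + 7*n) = (n - 6)/(n*(n + 7))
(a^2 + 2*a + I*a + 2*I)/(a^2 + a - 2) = (a + I)/(a - 1)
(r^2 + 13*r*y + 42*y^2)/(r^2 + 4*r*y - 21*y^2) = (-r - 6*y)/(-r + 3*y)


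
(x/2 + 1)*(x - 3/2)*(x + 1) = x^3/2 + 3*x^2/4 - 5*x/4 - 3/2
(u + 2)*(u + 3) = u^2 + 5*u + 6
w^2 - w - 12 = (w - 4)*(w + 3)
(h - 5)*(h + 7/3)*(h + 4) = h^3 + 4*h^2/3 - 67*h/3 - 140/3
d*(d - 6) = d^2 - 6*d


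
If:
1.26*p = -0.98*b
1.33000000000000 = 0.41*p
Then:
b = -4.17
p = 3.24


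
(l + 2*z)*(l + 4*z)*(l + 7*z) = l^3 + 13*l^2*z + 50*l*z^2 + 56*z^3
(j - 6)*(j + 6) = j^2 - 36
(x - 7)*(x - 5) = x^2 - 12*x + 35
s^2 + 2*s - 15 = (s - 3)*(s + 5)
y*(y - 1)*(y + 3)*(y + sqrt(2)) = y^4 + sqrt(2)*y^3 + 2*y^3 - 3*y^2 + 2*sqrt(2)*y^2 - 3*sqrt(2)*y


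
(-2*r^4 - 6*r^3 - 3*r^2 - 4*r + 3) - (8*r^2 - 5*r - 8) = -2*r^4 - 6*r^3 - 11*r^2 + r + 11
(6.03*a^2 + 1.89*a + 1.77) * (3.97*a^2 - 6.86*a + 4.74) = 23.9391*a^4 - 33.8625*a^3 + 22.6437*a^2 - 3.1836*a + 8.3898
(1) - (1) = 0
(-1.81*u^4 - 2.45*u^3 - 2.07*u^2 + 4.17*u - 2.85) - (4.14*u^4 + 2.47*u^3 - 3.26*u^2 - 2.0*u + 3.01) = -5.95*u^4 - 4.92*u^3 + 1.19*u^2 + 6.17*u - 5.86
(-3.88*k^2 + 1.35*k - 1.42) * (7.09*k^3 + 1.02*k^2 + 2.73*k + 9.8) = -27.5092*k^5 + 5.6139*k^4 - 19.2832*k^3 - 35.7869*k^2 + 9.3534*k - 13.916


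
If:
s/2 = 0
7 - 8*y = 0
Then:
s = 0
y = 7/8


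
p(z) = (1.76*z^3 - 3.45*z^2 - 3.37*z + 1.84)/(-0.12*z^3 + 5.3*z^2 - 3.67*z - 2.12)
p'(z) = (0.36*z^2 - 10.6*z + 3.67)*(1.76*z^3 - 3.45*z^2 - 3.37*z + 1.84)/(-0.12*z^3 + 5.3*z^2 - 3.67*z - 2.12)^2 + (5.28*z^2 - 6.9*z - 3.37)/(-0.12*z^3 + 5.3*z^2 - 3.67*z - 2.12)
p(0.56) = 0.32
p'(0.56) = 2.48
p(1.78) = -0.69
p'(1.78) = 1.45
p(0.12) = -0.56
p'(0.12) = 2.20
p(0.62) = 0.48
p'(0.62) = 2.91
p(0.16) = -0.47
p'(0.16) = 2.05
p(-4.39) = -1.57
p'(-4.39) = 0.31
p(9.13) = 3.25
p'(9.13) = 0.54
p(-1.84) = -0.63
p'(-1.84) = 0.51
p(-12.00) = -3.45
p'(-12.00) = 0.21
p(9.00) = 3.18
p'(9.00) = 0.53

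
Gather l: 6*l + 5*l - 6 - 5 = 11*l - 11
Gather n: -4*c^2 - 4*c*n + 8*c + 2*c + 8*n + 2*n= -4*c^2 + 10*c + n*(10 - 4*c)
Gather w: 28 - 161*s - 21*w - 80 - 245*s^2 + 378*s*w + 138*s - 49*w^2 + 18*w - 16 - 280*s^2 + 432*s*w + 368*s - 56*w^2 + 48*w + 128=-525*s^2 + 345*s - 105*w^2 + w*(810*s + 45) + 60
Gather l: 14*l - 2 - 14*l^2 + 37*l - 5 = -14*l^2 + 51*l - 7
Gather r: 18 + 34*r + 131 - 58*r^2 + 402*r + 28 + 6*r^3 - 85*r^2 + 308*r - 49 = 6*r^3 - 143*r^2 + 744*r + 128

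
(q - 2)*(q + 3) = q^2 + q - 6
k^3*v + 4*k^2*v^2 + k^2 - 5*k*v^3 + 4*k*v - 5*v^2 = (k - v)*(k + 5*v)*(k*v + 1)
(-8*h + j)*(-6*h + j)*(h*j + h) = 48*h^3*j + 48*h^3 - 14*h^2*j^2 - 14*h^2*j + h*j^3 + h*j^2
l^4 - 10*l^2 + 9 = (l - 3)*(l - 1)*(l + 1)*(l + 3)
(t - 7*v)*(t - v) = t^2 - 8*t*v + 7*v^2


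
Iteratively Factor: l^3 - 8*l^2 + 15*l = (l)*(l^2 - 8*l + 15) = l*(l - 3)*(l - 5)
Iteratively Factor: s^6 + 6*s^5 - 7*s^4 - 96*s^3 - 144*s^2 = (s)*(s^5 + 6*s^4 - 7*s^3 - 96*s^2 - 144*s) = s^2*(s^4 + 6*s^3 - 7*s^2 - 96*s - 144) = s^2*(s + 4)*(s^3 + 2*s^2 - 15*s - 36) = s^2*(s + 3)*(s + 4)*(s^2 - s - 12) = s^2*(s - 4)*(s + 3)*(s + 4)*(s + 3)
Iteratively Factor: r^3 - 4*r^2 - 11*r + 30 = (r - 5)*(r^2 + r - 6) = (r - 5)*(r + 3)*(r - 2)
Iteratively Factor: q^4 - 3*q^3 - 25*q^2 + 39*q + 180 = (q - 4)*(q^3 + q^2 - 21*q - 45) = (q - 4)*(q + 3)*(q^2 - 2*q - 15) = (q - 4)*(q + 3)^2*(q - 5)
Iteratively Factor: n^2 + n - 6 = (n + 3)*(n - 2)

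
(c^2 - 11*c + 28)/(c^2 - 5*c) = (c^2 - 11*c + 28)/(c*(c - 5))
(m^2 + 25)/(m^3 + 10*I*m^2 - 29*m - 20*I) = (m - 5*I)/(m^2 + 5*I*m - 4)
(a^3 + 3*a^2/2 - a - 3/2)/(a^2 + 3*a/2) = a - 1/a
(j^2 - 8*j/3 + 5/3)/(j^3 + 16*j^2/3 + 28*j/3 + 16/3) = (3*j^2 - 8*j + 5)/(3*j^3 + 16*j^2 + 28*j + 16)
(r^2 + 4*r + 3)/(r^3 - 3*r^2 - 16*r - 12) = (r + 3)/(r^2 - 4*r - 12)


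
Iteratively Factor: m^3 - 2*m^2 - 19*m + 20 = (m + 4)*(m^2 - 6*m + 5) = (m - 5)*(m + 4)*(m - 1)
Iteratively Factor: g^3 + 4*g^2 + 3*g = (g)*(g^2 + 4*g + 3) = g*(g + 3)*(g + 1)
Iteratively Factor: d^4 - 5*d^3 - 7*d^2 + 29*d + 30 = (d + 1)*(d^3 - 6*d^2 - d + 30) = (d + 1)*(d + 2)*(d^2 - 8*d + 15) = (d - 5)*(d + 1)*(d + 2)*(d - 3)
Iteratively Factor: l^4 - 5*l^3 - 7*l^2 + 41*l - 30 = (l - 1)*(l^3 - 4*l^2 - 11*l + 30) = (l - 2)*(l - 1)*(l^2 - 2*l - 15) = (l - 2)*(l - 1)*(l + 3)*(l - 5)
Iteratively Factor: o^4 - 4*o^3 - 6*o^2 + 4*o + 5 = (o + 1)*(o^3 - 5*o^2 - o + 5) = (o + 1)^2*(o^2 - 6*o + 5) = (o - 1)*(o + 1)^2*(o - 5)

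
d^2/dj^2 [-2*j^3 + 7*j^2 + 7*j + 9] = 14 - 12*j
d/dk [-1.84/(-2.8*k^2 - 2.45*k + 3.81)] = (-10.304*k - 4.508)/(2.8*k^2 + 2.45*k - 3.81)^2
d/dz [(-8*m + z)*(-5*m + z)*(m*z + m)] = m*(40*m^2 - 26*m*z - 13*m + 3*z^2 + 2*z)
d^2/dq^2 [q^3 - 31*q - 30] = 6*q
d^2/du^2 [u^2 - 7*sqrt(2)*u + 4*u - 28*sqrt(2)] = 2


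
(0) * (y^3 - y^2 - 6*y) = 0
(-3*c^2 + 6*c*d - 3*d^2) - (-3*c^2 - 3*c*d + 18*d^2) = 9*c*d - 21*d^2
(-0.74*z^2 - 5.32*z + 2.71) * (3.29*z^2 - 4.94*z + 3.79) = -2.4346*z^4 - 13.8472*z^3 + 32.3921*z^2 - 33.5502*z + 10.2709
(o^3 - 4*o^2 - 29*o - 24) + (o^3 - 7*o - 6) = 2*o^3 - 4*o^2 - 36*o - 30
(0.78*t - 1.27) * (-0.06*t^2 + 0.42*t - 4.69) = -0.0468*t^3 + 0.4038*t^2 - 4.1916*t + 5.9563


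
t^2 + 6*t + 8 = (t + 2)*(t + 4)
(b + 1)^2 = b^2 + 2*b + 1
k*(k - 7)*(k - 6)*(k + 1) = k^4 - 12*k^3 + 29*k^2 + 42*k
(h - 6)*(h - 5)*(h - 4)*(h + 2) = h^4 - 13*h^3 + 44*h^2 + 28*h - 240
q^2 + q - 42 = (q - 6)*(q + 7)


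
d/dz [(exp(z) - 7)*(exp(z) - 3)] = 2*(exp(z) - 5)*exp(z)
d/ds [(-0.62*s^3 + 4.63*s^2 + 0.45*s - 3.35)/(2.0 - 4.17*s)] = (5.1708*s^3 - 23.0271*s^2 + 18.52*s - 13.0695)/(17.3889*s^2 - 16.68*s + 4.0)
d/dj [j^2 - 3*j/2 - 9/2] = 2*j - 3/2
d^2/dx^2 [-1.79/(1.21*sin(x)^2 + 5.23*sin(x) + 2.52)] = (10.482956*sin(x)^4 + 33.982971*sin(x)^3 + 11.404985*sin(x)^2 - 91.557426*sin(x) - 87.007246)/(1.21*sin(x)^2 + 5.23*sin(x) + 2.52)^3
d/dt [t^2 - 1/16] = 2*t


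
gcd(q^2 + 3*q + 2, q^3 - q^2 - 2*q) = q + 1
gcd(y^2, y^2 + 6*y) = y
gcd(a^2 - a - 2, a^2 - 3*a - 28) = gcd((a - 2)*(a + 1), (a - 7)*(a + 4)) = 1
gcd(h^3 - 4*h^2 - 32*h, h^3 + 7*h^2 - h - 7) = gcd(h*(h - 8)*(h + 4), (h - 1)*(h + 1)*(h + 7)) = 1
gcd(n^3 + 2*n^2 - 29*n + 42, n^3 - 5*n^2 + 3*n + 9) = n - 3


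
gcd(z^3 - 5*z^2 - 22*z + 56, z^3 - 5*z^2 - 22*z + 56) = z^3 - 5*z^2 - 22*z + 56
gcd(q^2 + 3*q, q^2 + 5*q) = q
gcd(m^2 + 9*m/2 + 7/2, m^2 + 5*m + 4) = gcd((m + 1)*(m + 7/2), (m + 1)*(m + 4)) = m + 1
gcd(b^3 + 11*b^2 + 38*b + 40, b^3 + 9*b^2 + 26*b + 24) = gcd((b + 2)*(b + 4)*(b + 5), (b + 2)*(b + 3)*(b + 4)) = b^2 + 6*b + 8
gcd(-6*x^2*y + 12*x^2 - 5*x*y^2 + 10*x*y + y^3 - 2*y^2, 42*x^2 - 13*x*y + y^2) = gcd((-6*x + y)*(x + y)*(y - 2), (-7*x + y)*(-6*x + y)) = 6*x - y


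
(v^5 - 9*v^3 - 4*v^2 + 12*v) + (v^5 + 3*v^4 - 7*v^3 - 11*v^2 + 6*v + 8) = 2*v^5 + 3*v^4 - 16*v^3 - 15*v^2 + 18*v + 8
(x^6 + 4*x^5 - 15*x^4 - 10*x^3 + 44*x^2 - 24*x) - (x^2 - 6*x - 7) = x^6 + 4*x^5 - 15*x^4 - 10*x^3 + 43*x^2 - 18*x + 7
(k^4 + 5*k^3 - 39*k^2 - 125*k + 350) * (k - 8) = k^5 - 3*k^4 - 79*k^3 + 187*k^2 + 1350*k - 2800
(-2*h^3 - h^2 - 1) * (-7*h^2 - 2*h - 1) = 14*h^5 + 11*h^4 + 4*h^3 + 8*h^2 + 2*h + 1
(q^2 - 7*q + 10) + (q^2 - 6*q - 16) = 2*q^2 - 13*q - 6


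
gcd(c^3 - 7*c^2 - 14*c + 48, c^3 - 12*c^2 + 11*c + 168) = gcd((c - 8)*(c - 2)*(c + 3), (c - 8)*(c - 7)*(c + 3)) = c^2 - 5*c - 24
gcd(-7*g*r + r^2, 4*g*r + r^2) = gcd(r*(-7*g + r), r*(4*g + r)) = r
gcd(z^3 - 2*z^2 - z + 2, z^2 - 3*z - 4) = z + 1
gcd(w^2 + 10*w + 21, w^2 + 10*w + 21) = w^2 + 10*w + 21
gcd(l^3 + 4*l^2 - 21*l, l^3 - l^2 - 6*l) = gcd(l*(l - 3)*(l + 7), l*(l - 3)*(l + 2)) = l^2 - 3*l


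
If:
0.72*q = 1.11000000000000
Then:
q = 1.54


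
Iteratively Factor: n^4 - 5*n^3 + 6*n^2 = (n - 3)*(n^3 - 2*n^2) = n*(n - 3)*(n^2 - 2*n) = n^2*(n - 3)*(n - 2)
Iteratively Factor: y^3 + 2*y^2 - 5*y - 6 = (y + 3)*(y^2 - y - 2) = (y + 1)*(y + 3)*(y - 2)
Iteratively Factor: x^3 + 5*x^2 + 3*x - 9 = (x + 3)*(x^2 + 2*x - 3) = (x - 1)*(x + 3)*(x + 3)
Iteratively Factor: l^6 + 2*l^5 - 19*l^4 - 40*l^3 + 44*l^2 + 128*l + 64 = (l + 1)*(l^5 + l^4 - 20*l^3 - 20*l^2 + 64*l + 64) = (l - 4)*(l + 1)*(l^4 + 5*l^3 - 20*l - 16) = (l - 4)*(l + 1)*(l + 2)*(l^3 + 3*l^2 - 6*l - 8) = (l - 4)*(l + 1)*(l + 2)*(l + 4)*(l^2 - l - 2) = (l - 4)*(l - 2)*(l + 1)*(l + 2)*(l + 4)*(l + 1)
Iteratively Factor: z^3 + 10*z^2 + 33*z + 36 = (z + 4)*(z^2 + 6*z + 9) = (z + 3)*(z + 4)*(z + 3)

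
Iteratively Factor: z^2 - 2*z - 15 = (z - 5)*(z + 3)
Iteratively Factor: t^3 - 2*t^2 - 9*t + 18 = (t + 3)*(t^2 - 5*t + 6) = (t - 3)*(t + 3)*(t - 2)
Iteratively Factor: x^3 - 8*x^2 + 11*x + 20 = (x - 5)*(x^2 - 3*x - 4) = (x - 5)*(x - 4)*(x + 1)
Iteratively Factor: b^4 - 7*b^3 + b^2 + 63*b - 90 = (b + 3)*(b^3 - 10*b^2 + 31*b - 30) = (b - 2)*(b + 3)*(b^2 - 8*b + 15) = (b - 3)*(b - 2)*(b + 3)*(b - 5)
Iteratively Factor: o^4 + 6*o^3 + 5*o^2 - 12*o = (o + 4)*(o^3 + 2*o^2 - 3*o) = (o + 3)*(o + 4)*(o^2 - o) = (o - 1)*(o + 3)*(o + 4)*(o)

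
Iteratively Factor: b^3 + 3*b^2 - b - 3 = (b - 1)*(b^2 + 4*b + 3) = (b - 1)*(b + 3)*(b + 1)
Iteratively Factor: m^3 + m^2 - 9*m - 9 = (m + 3)*(m^2 - 2*m - 3) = (m + 1)*(m + 3)*(m - 3)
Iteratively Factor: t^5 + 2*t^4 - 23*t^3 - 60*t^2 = (t + 3)*(t^4 - t^3 - 20*t^2) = (t + 3)*(t + 4)*(t^3 - 5*t^2) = (t - 5)*(t + 3)*(t + 4)*(t^2) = t*(t - 5)*(t + 3)*(t + 4)*(t)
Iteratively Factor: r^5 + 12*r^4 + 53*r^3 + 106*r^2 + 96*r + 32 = (r + 1)*(r^4 + 11*r^3 + 42*r^2 + 64*r + 32) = (r + 1)*(r + 4)*(r^3 + 7*r^2 + 14*r + 8) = (r + 1)^2*(r + 4)*(r^2 + 6*r + 8) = (r + 1)^2*(r + 4)^2*(r + 2)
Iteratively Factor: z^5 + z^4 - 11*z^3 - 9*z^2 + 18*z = (z - 3)*(z^4 + 4*z^3 + z^2 - 6*z) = (z - 3)*(z + 2)*(z^3 + 2*z^2 - 3*z) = (z - 3)*(z - 1)*(z + 2)*(z^2 + 3*z) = z*(z - 3)*(z - 1)*(z + 2)*(z + 3)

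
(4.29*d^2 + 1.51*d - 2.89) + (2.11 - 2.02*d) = 4.29*d^2 - 0.51*d - 0.78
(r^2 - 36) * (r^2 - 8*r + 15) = r^4 - 8*r^3 - 21*r^2 + 288*r - 540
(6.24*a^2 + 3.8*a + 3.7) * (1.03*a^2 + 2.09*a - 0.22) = 6.4272*a^4 + 16.9556*a^3 + 10.3802*a^2 + 6.897*a - 0.814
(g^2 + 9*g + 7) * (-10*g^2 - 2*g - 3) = -10*g^4 - 92*g^3 - 91*g^2 - 41*g - 21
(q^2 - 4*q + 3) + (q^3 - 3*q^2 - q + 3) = q^3 - 2*q^2 - 5*q + 6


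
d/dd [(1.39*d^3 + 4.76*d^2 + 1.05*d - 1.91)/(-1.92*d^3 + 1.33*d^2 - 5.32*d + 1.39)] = (10.9879*d^4 - 10.7576*d^3 - 31.925*d^2 + 18.3134*d - 8.7017)/(3.6864*d^6 - 5.1072*d^5 + 22.1977*d^4 - 19.4888*d^3 + 31.9998*d^2 - 14.7896*d + 1.9321)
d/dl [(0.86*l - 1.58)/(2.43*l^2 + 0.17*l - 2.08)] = (-2.0898*l^2 + 7.6788*l - 1.5202)/(5.9049*l^4 + 0.8262*l^3 - 10.0799*l^2 - 0.7072*l + 4.3264)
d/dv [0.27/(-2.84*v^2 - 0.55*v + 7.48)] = (1.5336*v + 0.1485)/(2.84*v^2 + 0.55*v - 7.48)^2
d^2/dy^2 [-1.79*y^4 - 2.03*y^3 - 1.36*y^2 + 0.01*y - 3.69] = -21.48*y^2 - 12.18*y - 2.72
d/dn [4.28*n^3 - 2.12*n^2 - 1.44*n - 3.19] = 12.84*n^2 - 4.24*n - 1.44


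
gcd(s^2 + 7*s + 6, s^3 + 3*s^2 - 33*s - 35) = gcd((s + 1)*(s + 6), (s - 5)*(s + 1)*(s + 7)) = s + 1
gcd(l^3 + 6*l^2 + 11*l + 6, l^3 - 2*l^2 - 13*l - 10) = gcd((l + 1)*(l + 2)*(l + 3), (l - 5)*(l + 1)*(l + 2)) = l^2 + 3*l + 2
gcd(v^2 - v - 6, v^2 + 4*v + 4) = v + 2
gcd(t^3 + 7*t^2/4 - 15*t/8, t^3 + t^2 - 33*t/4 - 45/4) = t + 5/2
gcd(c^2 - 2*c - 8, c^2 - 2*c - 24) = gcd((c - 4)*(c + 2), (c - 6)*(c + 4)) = 1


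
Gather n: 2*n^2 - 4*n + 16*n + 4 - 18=2*n^2 + 12*n - 14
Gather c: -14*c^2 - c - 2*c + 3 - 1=-14*c^2 - 3*c + 2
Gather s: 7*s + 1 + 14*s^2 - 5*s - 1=14*s^2 + 2*s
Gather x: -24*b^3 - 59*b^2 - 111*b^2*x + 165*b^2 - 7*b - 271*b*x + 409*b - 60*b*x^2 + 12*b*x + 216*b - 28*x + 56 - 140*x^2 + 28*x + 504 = -24*b^3 + 106*b^2 + 618*b + x^2*(-60*b - 140) + x*(-111*b^2 - 259*b) + 560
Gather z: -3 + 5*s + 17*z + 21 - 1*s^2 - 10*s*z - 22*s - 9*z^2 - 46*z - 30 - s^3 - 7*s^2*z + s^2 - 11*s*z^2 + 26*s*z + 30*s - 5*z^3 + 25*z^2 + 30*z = -s^3 + 13*s - 5*z^3 + z^2*(16 - 11*s) + z*(-7*s^2 + 16*s + 1) - 12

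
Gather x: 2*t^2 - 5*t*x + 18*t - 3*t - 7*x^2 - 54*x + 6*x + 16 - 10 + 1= 2*t^2 + 15*t - 7*x^2 + x*(-5*t - 48) + 7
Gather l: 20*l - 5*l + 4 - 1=15*l + 3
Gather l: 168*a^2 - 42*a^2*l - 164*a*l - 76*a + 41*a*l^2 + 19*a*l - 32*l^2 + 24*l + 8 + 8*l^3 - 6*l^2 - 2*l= 168*a^2 - 76*a + 8*l^3 + l^2*(41*a - 38) + l*(-42*a^2 - 145*a + 22) + 8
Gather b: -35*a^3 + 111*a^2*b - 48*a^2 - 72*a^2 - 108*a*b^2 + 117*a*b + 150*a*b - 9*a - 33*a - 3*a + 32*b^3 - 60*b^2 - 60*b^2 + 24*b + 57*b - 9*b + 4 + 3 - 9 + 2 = -35*a^3 - 120*a^2 - 45*a + 32*b^3 + b^2*(-108*a - 120) + b*(111*a^2 + 267*a + 72)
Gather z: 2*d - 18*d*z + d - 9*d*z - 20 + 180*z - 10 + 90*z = 3*d + z*(270 - 27*d) - 30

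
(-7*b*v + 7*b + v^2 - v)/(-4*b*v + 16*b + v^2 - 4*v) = (7*b*v - 7*b - v^2 + v)/(4*b*v - 16*b - v^2 + 4*v)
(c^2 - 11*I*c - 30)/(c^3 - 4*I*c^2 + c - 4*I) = (c^2 - 11*I*c - 30)/(c^3 - 4*I*c^2 + c - 4*I)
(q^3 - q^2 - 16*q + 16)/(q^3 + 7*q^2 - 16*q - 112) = (q - 1)/(q + 7)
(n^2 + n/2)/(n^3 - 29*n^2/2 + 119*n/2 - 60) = n*(2*n + 1)/(2*n^3 - 29*n^2 + 119*n - 120)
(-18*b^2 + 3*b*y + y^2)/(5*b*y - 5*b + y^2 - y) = (-18*b^2 + 3*b*y + y^2)/(5*b*y - 5*b + y^2 - y)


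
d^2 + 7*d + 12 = (d + 3)*(d + 4)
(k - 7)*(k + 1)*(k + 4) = k^3 - 2*k^2 - 31*k - 28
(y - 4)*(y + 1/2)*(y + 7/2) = y^3 - 57*y/4 - 7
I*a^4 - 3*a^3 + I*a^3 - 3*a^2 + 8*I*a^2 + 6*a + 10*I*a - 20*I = (a + 2)*(a - 2*I)*(a + 5*I)*(I*a - I)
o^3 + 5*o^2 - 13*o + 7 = (o - 1)^2*(o + 7)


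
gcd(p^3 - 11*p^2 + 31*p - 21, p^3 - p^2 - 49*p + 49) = p^2 - 8*p + 7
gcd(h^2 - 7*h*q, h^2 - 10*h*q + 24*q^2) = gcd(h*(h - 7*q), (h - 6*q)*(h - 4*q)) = 1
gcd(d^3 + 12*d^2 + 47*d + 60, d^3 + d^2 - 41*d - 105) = d^2 + 8*d + 15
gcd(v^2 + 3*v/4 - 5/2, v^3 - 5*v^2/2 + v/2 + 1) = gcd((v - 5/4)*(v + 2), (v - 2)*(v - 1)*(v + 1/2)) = 1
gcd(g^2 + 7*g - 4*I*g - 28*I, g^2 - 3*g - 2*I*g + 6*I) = 1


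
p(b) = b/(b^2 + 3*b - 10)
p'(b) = b*(-2*b - 3)/(b^2 + 3*b - 10)^2 + 1/(b^2 + 3*b - 10)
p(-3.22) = 0.35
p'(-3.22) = -0.24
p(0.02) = -0.00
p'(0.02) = -0.10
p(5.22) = 0.16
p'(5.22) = -0.03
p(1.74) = -0.99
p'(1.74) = -4.24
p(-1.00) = 0.08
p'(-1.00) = -0.08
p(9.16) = 0.09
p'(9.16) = -0.01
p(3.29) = 0.31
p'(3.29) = -0.18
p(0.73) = -0.10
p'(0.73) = -0.20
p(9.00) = 0.09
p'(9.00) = -0.00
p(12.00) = 0.07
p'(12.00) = -0.00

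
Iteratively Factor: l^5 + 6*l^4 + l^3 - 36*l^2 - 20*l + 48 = (l - 2)*(l^4 + 8*l^3 + 17*l^2 - 2*l - 24) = (l - 2)*(l + 2)*(l^3 + 6*l^2 + 5*l - 12) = (l - 2)*(l + 2)*(l + 4)*(l^2 + 2*l - 3) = (l - 2)*(l - 1)*(l + 2)*(l + 4)*(l + 3)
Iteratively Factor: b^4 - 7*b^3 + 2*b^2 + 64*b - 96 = (b - 4)*(b^3 - 3*b^2 - 10*b + 24) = (b - 4)*(b + 3)*(b^2 - 6*b + 8) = (b - 4)^2*(b + 3)*(b - 2)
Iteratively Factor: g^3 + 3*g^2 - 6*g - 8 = (g - 2)*(g^2 + 5*g + 4) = (g - 2)*(g + 1)*(g + 4)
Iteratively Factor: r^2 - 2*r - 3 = (r + 1)*(r - 3)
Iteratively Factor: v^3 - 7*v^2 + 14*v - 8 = (v - 1)*(v^2 - 6*v + 8) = (v - 4)*(v - 1)*(v - 2)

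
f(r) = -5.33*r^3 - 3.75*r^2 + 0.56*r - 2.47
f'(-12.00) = -2212.00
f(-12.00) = 8661.05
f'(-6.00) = -530.08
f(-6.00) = 1010.45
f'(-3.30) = -148.82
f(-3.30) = 146.39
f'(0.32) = -3.48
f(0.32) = -2.85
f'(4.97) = -431.68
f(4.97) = -746.64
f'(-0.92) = -6.07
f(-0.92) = -2.01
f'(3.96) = -279.89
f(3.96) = -390.05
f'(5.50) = -524.39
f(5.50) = -999.61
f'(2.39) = -108.70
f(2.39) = -95.32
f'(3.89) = -270.58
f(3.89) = -370.78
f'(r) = -15.99*r^2 - 7.5*r + 0.56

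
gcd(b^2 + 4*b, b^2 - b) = b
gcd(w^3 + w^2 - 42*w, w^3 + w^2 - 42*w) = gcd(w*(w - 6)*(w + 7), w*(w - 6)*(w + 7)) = w^3 + w^2 - 42*w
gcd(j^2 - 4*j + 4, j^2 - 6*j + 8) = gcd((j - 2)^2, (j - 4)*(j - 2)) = j - 2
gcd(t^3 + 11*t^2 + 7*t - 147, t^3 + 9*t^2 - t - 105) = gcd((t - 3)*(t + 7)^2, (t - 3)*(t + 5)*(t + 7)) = t^2 + 4*t - 21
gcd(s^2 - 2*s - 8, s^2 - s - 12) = s - 4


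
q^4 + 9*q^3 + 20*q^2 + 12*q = q*(q + 1)*(q + 2)*(q + 6)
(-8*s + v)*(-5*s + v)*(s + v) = 40*s^3 + 27*s^2*v - 12*s*v^2 + v^3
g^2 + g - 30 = (g - 5)*(g + 6)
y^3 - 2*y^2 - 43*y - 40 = (y - 8)*(y + 1)*(y + 5)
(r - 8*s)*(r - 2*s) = r^2 - 10*r*s + 16*s^2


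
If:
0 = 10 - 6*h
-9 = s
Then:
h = 5/3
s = -9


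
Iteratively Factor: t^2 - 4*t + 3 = (t - 3)*(t - 1)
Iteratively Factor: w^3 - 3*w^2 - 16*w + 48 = (w + 4)*(w^2 - 7*w + 12) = (w - 4)*(w + 4)*(w - 3)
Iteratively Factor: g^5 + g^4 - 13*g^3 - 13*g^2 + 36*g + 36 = (g - 2)*(g^4 + 3*g^3 - 7*g^2 - 27*g - 18) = (g - 2)*(g + 3)*(g^3 - 7*g - 6) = (g - 3)*(g - 2)*(g + 3)*(g^2 + 3*g + 2) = (g - 3)*(g - 2)*(g + 1)*(g + 3)*(g + 2)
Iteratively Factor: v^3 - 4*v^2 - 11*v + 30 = (v - 5)*(v^2 + v - 6) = (v - 5)*(v - 2)*(v + 3)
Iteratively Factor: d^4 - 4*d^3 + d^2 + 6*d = (d)*(d^3 - 4*d^2 + d + 6) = d*(d - 2)*(d^2 - 2*d - 3) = d*(d - 2)*(d + 1)*(d - 3)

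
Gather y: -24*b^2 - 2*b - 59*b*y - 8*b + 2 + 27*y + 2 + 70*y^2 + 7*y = -24*b^2 - 10*b + 70*y^2 + y*(34 - 59*b) + 4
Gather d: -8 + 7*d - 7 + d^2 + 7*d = d^2 + 14*d - 15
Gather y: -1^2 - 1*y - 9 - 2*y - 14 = -3*y - 24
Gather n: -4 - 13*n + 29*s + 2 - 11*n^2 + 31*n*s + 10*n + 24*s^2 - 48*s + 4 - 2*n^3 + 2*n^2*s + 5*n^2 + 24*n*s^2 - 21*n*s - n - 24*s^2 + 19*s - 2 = -2*n^3 + n^2*(2*s - 6) + n*(24*s^2 + 10*s - 4)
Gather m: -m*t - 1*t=-m*t - t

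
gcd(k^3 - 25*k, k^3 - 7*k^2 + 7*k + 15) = k - 5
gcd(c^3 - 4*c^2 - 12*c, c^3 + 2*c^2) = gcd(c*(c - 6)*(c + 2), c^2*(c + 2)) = c^2 + 2*c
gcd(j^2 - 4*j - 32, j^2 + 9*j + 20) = j + 4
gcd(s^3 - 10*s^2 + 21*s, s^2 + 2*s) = s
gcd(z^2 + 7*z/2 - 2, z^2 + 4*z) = z + 4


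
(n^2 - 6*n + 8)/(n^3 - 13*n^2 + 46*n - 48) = (n - 4)/(n^2 - 11*n + 24)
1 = 1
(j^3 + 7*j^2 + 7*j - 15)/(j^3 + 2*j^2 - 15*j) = (j^2 + 2*j - 3)/(j*(j - 3))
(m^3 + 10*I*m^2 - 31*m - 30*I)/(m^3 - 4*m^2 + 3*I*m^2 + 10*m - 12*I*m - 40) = (m^2 + 5*I*m - 6)/(m^2 - 2*m*(2 + I) + 8*I)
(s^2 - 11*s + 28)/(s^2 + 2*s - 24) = (s - 7)/(s + 6)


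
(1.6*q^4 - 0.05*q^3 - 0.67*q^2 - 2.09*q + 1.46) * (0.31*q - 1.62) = 0.496*q^5 - 2.6075*q^4 - 0.1267*q^3 + 0.4375*q^2 + 3.8384*q - 2.3652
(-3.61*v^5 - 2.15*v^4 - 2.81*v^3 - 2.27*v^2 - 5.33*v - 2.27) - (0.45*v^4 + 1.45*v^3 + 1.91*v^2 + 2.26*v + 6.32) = -3.61*v^5 - 2.6*v^4 - 4.26*v^3 - 4.18*v^2 - 7.59*v - 8.59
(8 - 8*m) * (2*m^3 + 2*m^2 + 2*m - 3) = -16*m^4 + 40*m - 24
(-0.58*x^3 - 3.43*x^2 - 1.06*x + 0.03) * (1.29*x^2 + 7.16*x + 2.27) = -0.7482*x^5 - 8.5775*x^4 - 27.2428*x^3 - 15.337*x^2 - 2.1914*x + 0.0681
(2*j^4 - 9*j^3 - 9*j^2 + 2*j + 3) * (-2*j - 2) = -4*j^5 + 14*j^4 + 36*j^3 + 14*j^2 - 10*j - 6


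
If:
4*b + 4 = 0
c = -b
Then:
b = -1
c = 1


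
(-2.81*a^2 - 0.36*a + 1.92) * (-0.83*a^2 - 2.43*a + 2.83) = 2.3323*a^4 + 7.1271*a^3 - 8.6711*a^2 - 5.6844*a + 5.4336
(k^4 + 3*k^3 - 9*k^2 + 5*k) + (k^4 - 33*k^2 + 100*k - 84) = 2*k^4 + 3*k^3 - 42*k^2 + 105*k - 84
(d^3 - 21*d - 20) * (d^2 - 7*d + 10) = d^5 - 7*d^4 - 11*d^3 + 127*d^2 - 70*d - 200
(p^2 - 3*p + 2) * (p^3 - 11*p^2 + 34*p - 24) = p^5 - 14*p^4 + 69*p^3 - 148*p^2 + 140*p - 48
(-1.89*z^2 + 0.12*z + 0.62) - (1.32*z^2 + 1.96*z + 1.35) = -3.21*z^2 - 1.84*z - 0.73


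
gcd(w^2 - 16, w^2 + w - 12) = w + 4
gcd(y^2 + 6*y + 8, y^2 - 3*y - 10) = y + 2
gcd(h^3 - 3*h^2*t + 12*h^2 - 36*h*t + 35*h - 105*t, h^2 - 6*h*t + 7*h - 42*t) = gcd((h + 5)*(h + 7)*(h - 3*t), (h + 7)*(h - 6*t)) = h + 7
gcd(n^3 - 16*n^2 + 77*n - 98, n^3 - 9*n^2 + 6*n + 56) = n - 7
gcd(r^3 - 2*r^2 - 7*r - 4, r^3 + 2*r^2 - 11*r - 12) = r + 1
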